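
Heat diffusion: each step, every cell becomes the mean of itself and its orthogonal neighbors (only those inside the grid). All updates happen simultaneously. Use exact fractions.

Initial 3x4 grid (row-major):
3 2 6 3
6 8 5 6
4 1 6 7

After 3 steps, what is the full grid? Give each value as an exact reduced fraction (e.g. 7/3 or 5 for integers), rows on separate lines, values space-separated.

After step 1:
  11/3 19/4 4 5
  21/4 22/5 31/5 21/4
  11/3 19/4 19/4 19/3
After step 2:
  41/9 1009/240 399/80 19/4
  1019/240 507/100 123/25 1367/240
  41/9 527/120 661/120 49/9
After step 3:
  2341/540 33871/7200 11317/2400 463/90
  66337/14400 13699/3000 15709/3000 74917/14400
  9499/2160 17573/3600 9119/1800 11987/2160

Answer: 2341/540 33871/7200 11317/2400 463/90
66337/14400 13699/3000 15709/3000 74917/14400
9499/2160 17573/3600 9119/1800 11987/2160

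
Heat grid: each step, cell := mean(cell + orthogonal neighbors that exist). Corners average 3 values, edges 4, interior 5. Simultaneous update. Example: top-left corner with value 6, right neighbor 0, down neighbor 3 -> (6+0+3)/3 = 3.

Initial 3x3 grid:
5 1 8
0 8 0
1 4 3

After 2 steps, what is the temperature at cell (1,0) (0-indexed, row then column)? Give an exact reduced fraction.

Step 1: cell (1,0) = 7/2
Step 2: cell (1,0) = 293/120
Full grid after step 2:
  11/3 131/40 53/12
  293/120 407/100 761/240
  55/18 53/20 133/36

Answer: 293/120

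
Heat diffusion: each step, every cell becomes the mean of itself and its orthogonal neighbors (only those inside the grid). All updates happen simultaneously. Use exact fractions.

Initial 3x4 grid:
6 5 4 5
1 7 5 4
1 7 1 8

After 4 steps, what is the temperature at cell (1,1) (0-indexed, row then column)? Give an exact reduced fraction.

Step 1: cell (1,1) = 5
Step 2: cell (1,1) = 449/100
Step 3: cell (1,1) = 8997/2000
Step 4: cell (1,1) = 529193/120000
Full grid after step 4:
  188633/43200 36637/8000 1014119/216000 77753/16200
  406529/96000 529193/120000 845827/180000 2040383/432000
  176533/43200 311983/72000 983369/216000 153631/32400

Answer: 529193/120000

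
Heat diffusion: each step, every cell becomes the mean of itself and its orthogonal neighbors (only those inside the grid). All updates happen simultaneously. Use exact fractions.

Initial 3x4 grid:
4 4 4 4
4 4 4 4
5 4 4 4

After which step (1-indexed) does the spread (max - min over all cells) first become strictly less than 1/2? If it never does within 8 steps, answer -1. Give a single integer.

Answer: 1

Derivation:
Step 1: max=13/3, min=4, spread=1/3
  -> spread < 1/2 first at step 1
Step 2: max=77/18, min=4, spread=5/18
Step 3: max=905/216, min=4, spread=41/216
Step 4: max=107897/25920, min=4, spread=4217/25920
Step 5: max=6429949/1555200, min=28879/7200, spread=38417/311040
Step 6: max=384448211/93312000, min=578597/144000, spread=1903471/18662400
Step 7: max=22995869089/5598720000, min=17395759/4320000, spread=18038617/223948800
Step 8: max=1376960982851/335923200000, min=1568126759/388800000, spread=883978523/13436928000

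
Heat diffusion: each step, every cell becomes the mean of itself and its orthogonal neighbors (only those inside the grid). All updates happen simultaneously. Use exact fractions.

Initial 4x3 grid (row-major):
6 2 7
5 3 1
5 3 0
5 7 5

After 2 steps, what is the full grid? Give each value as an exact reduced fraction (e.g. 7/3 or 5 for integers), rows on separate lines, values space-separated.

After step 1:
  13/3 9/2 10/3
  19/4 14/5 11/4
  9/2 18/5 9/4
  17/3 5 4
After step 2:
  163/36 449/120 127/36
  983/240 92/25 167/60
  1111/240 363/100 63/20
  91/18 137/30 15/4

Answer: 163/36 449/120 127/36
983/240 92/25 167/60
1111/240 363/100 63/20
91/18 137/30 15/4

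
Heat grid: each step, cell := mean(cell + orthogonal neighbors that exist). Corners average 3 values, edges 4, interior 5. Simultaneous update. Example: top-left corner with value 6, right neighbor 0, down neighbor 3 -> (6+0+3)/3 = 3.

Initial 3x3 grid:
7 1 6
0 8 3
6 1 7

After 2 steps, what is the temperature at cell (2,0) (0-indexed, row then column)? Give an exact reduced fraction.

Step 1: cell (2,0) = 7/3
Step 2: cell (2,0) = 157/36
Full grid after step 2:
  161/36 141/40 89/18
  257/80 497/100 39/10
  157/36 141/40 91/18

Answer: 157/36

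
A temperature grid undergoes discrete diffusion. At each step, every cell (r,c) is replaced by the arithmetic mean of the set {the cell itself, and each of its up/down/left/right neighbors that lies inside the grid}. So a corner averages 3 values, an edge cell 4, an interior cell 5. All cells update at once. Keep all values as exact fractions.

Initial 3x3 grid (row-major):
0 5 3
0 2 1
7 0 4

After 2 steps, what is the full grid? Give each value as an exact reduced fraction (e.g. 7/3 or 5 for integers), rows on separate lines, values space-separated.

After step 1:
  5/3 5/2 3
  9/4 8/5 5/2
  7/3 13/4 5/3
After step 2:
  77/36 263/120 8/3
  157/80 121/50 263/120
  47/18 177/80 89/36

Answer: 77/36 263/120 8/3
157/80 121/50 263/120
47/18 177/80 89/36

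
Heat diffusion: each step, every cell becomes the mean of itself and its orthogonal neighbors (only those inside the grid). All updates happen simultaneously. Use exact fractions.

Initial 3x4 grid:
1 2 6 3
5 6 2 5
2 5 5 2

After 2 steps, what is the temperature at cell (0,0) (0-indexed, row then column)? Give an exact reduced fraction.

Step 1: cell (0,0) = 8/3
Step 2: cell (0,0) = 119/36
Full grid after step 2:
  119/36 41/12 247/60 131/36
  85/24 411/100 371/100 247/60
  4 4 21/5 7/2

Answer: 119/36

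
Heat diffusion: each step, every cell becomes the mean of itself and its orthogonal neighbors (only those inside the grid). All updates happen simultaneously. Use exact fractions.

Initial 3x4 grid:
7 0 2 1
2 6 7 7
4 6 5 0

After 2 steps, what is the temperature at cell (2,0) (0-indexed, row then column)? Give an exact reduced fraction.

Step 1: cell (2,0) = 4
Step 2: cell (2,0) = 14/3
Full grid after step 2:
  23/6 269/80 899/240 115/36
  319/80 467/100 407/100 989/240
  14/3 359/80 383/80 49/12

Answer: 14/3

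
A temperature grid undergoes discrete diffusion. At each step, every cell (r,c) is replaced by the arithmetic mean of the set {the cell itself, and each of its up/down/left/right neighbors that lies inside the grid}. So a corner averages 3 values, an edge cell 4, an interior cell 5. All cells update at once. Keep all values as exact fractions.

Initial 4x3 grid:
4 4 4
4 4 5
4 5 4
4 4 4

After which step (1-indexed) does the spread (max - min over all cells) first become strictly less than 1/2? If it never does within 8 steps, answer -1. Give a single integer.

Answer: 2

Derivation:
Step 1: max=9/2, min=4, spread=1/2
Step 2: max=1049/240, min=4, spread=89/240
  -> spread < 1/2 first at step 2
Step 3: max=10307/2400, min=3289/800, spread=11/60
Step 4: max=919547/216000, min=89017/21600, spread=29377/216000
Step 5: max=1144171/270000, min=2244517/540000, spread=1753/21600
Step 6: max=24307807/5760000, min=161858041/38880000, spread=71029/1244160
Step 7: max=16390716229/3888000000, min=9740223619/2332800000, spread=7359853/182250000
Step 8: max=87298144567/20736000000, min=194993335807/46656000000, spread=45679663/1492992000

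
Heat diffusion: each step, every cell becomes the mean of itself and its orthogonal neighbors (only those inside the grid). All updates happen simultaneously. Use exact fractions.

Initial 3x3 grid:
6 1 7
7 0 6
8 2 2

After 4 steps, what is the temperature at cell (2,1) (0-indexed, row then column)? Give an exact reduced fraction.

Answer: 17879/4500

Derivation:
Step 1: cell (2,1) = 3
Step 2: cell (2,1) = 19/5
Step 3: cell (2,1) = 777/200
Step 4: cell (2,1) = 17879/4500
Full grid after step 4:
  554129/129600 1765009/432000 503579/129600
  3705143/864000 720683/180000 1097131/288000
  546479/129600 17879/4500 484729/129600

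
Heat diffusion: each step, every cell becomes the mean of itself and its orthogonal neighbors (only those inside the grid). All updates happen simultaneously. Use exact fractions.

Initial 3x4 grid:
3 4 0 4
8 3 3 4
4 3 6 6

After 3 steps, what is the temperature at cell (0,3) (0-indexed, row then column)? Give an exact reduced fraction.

Answer: 3551/1080

Derivation:
Step 1: cell (0,3) = 8/3
Step 2: cell (0,3) = 29/9
Step 3: cell (0,3) = 3551/1080
Full grid after step 3:
  983/240 8443/2400 24109/7200 3551/1080
  3371/800 8069/2000 459/125 18671/4800
  68/15 5059/1200 7721/1800 9227/2160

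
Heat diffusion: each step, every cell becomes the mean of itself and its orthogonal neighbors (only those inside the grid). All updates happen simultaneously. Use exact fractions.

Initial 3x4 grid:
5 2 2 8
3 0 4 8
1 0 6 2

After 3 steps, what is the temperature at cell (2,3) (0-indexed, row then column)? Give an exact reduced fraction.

Step 1: cell (2,3) = 16/3
Step 2: cell (2,3) = 83/18
Step 3: cell (2,3) = 1921/432
Full grid after step 3:
  2749/1080 21473/7200 3147/800 77/16
  32321/14400 15679/6000 11317/3000 33563/7200
  1067/540 17423/7200 24773/7200 1921/432

Answer: 1921/432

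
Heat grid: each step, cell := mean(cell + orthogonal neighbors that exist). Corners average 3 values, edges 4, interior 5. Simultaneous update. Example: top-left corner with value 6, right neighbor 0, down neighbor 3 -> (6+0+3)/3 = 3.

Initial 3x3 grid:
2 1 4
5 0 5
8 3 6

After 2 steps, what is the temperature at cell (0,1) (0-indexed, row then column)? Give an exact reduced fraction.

Step 1: cell (0,1) = 7/4
Step 2: cell (0,1) = 211/80
Full grid after step 2:
  49/18 211/80 53/18
  291/80 163/50 291/80
  40/9 341/80 38/9

Answer: 211/80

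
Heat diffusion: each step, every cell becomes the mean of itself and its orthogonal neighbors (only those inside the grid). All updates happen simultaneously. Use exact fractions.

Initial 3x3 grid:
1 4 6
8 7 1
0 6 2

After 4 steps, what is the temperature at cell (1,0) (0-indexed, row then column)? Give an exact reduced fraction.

Step 1: cell (1,0) = 4
Step 2: cell (1,0) = 91/20
Step 3: cell (1,0) = 5177/1200
Step 4: cell (1,0) = 311219/72000
Full grid after step 4:
  280667/64800 205271/48000 267517/64800
  311219/72000 1502561/360000 440141/108000
  545909/129600 3564253/864000 19067/4800

Answer: 311219/72000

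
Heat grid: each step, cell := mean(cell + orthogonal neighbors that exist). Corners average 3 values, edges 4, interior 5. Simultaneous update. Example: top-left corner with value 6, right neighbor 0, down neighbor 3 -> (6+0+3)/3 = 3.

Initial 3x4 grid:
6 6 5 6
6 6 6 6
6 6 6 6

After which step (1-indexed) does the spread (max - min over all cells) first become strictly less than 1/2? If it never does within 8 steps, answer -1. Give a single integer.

Step 1: max=6, min=17/3, spread=1/3
  -> spread < 1/2 first at step 1
Step 2: max=6, min=689/120, spread=31/120
Step 3: max=6, min=6269/1080, spread=211/1080
Step 4: max=10753/1800, min=631103/108000, spread=14077/108000
Step 5: max=644317/108000, min=5691593/972000, spread=5363/48600
Step 6: max=357131/60000, min=171219191/29160000, spread=93859/1166400
Step 7: max=577863533/97200000, min=10287325519/1749600000, spread=4568723/69984000
Step 8: max=17314381111/2916000000, min=618075564371/104976000000, spread=8387449/167961600

Answer: 1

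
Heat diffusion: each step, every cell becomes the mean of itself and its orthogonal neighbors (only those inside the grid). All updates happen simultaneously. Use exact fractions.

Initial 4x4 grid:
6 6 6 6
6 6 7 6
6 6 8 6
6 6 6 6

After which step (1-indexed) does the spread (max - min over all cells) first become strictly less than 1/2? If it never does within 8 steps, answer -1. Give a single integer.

Answer: 3

Derivation:
Step 1: max=33/5, min=6, spread=3/5
Step 2: max=163/25, min=6, spread=13/25
Step 3: max=15317/2400, min=1453/240, spread=787/2400
  -> spread < 1/2 first at step 3
Step 4: max=137057/21600, min=43903/7200, spread=1337/5400
Step 5: max=13680593/2160000, min=1322317/216000, spread=457423/2160000
Step 6: max=122866733/19440000, min=7964471/1296000, spread=849917/4860000
Step 7: max=3677792027/583200000, min=1197426133/194400000, spread=21378407/145800000
Step 8: max=110162645837/17496000000, min=36000785683/5832000000, spread=540072197/4374000000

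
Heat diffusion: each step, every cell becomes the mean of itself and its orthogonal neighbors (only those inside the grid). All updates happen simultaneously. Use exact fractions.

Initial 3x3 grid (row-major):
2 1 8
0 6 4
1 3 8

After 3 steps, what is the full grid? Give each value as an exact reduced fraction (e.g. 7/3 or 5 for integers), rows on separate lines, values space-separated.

Answer: 893/360 52861/14400 9203/2160
39961/14400 10241/3000 34343/7200
5723/2160 27893/7200 67/15

Derivation:
After step 1:
  1 17/4 13/3
  9/4 14/5 13/2
  4/3 9/2 5
After step 2:
  5/2 743/240 181/36
  443/240 203/50 559/120
  97/36 409/120 16/3
After step 3:
  893/360 52861/14400 9203/2160
  39961/14400 10241/3000 34343/7200
  5723/2160 27893/7200 67/15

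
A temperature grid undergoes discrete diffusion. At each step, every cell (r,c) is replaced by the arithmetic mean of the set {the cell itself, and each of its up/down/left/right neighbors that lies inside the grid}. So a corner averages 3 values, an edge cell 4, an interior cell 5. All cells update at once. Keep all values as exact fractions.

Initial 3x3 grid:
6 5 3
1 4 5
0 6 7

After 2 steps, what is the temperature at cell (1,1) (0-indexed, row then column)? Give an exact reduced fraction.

Answer: 409/100

Derivation:
Step 1: cell (1,1) = 21/5
Step 2: cell (1,1) = 409/100
Full grid after step 2:
  15/4 511/120 163/36
  797/240 409/100 1157/240
  28/9 1007/240 5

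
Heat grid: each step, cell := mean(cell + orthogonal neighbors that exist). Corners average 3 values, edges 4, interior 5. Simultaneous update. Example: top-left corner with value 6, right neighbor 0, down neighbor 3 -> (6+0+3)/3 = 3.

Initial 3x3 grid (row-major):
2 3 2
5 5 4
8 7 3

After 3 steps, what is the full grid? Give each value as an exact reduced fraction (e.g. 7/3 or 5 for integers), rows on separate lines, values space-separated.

After step 1:
  10/3 3 3
  5 24/5 7/2
  20/3 23/4 14/3
After step 2:
  34/9 53/15 19/6
  99/20 441/100 479/120
  209/36 1313/240 167/36
After step 3:
  2207/540 13399/3600 1283/360
  5683/1200 26827/6000 29173/7200
  11683/2160 73171/14400 10153/2160

Answer: 2207/540 13399/3600 1283/360
5683/1200 26827/6000 29173/7200
11683/2160 73171/14400 10153/2160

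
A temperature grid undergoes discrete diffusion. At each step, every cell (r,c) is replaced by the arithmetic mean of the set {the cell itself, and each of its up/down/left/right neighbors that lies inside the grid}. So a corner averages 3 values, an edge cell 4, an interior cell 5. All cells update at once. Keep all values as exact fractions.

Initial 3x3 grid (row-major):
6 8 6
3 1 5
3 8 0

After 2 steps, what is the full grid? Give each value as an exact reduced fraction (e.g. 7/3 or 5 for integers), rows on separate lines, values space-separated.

After step 1:
  17/3 21/4 19/3
  13/4 5 3
  14/3 3 13/3
After step 2:
  85/18 89/16 175/36
  223/48 39/10 14/3
  131/36 17/4 31/9

Answer: 85/18 89/16 175/36
223/48 39/10 14/3
131/36 17/4 31/9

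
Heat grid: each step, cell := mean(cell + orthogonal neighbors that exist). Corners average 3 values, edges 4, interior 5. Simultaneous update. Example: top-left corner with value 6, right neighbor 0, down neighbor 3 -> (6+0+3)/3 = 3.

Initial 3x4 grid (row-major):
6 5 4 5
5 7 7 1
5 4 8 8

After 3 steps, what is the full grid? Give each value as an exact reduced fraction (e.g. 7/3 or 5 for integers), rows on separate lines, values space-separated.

Answer: 5863/1080 7729/1440 7399/1440 2591/540
1759/320 89/16 2163/400 337/64
5963/1080 8219/1440 8369/1440 754/135

Derivation:
After step 1:
  16/3 11/2 21/4 10/3
  23/4 28/5 27/5 21/4
  14/3 6 27/4 17/3
After step 2:
  199/36 1301/240 1169/240 83/18
  427/80 113/20 113/20 393/80
  197/36 1381/240 1429/240 53/9
After step 3:
  5863/1080 7729/1440 7399/1440 2591/540
  1759/320 89/16 2163/400 337/64
  5963/1080 8219/1440 8369/1440 754/135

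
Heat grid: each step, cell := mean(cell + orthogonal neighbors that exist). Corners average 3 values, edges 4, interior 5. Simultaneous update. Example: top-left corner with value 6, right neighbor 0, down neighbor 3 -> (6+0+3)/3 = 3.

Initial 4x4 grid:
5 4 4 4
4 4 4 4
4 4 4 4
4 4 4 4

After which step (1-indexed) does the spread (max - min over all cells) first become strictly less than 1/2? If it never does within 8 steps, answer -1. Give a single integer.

Answer: 1

Derivation:
Step 1: max=13/3, min=4, spread=1/3
  -> spread < 1/2 first at step 1
Step 2: max=77/18, min=4, spread=5/18
Step 3: max=905/216, min=4, spread=41/216
Step 4: max=26963/6480, min=4, spread=1043/6480
Step 5: max=803153/194400, min=4, spread=25553/194400
Step 6: max=23999459/5832000, min=72079/18000, spread=645863/5832000
Step 7: max=717481691/174960000, min=480971/120000, spread=16225973/174960000
Step 8: max=21472677983/5248800000, min=216701/54000, spread=409340783/5248800000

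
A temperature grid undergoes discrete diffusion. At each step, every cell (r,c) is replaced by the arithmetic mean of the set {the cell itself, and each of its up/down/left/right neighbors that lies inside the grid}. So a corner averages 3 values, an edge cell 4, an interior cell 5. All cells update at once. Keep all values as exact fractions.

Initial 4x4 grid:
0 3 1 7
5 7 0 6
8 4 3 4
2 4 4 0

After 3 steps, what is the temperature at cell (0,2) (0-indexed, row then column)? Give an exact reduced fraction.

Step 1: cell (0,2) = 11/4
Step 2: cell (0,2) = 407/120
Step 3: cell (0,2) = 12341/3600
Full grid after step 3:
  7573/2160 12497/3600 12341/3600 2011/540
  29629/7200 22279/6000 2741/750 13061/3600
  6233/1440 308/75 20737/6000 12233/3600
  2383/540 5531/1440 24151/7200 1319/432

Answer: 12341/3600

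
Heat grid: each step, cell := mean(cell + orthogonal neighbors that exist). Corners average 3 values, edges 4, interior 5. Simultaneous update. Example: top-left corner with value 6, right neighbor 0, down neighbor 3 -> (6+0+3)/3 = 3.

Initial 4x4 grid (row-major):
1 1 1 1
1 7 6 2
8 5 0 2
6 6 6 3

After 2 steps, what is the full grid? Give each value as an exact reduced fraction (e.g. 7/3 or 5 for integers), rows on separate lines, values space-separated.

After step 1:
  1 5/2 9/4 4/3
  17/4 4 16/5 11/4
  5 26/5 19/5 7/4
  20/3 23/4 15/4 11/3
After step 2:
  31/12 39/16 557/240 19/9
  57/16 383/100 16/5 271/120
  1267/240 19/4 177/50 359/120
  209/36 641/120 509/120 55/18

Answer: 31/12 39/16 557/240 19/9
57/16 383/100 16/5 271/120
1267/240 19/4 177/50 359/120
209/36 641/120 509/120 55/18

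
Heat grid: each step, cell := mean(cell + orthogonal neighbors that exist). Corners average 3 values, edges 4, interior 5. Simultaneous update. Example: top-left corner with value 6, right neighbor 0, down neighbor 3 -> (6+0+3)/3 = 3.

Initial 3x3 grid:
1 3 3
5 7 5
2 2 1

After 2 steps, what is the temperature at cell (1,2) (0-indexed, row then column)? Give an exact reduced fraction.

Step 1: cell (1,2) = 4
Step 2: cell (1,2) = 221/60
Full grid after step 2:
  41/12 437/120 67/18
  283/80 373/100 221/60
  13/4 49/15 29/9

Answer: 221/60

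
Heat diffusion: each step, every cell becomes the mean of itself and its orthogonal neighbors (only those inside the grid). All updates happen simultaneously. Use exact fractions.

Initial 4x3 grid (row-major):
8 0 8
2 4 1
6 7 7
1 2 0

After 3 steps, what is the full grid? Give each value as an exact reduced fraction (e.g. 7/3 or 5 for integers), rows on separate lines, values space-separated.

After step 1:
  10/3 5 3
  5 14/5 5
  4 26/5 15/4
  3 5/2 3
After step 2:
  40/9 53/15 13/3
  227/60 23/5 291/80
  43/10 73/20 339/80
  19/6 137/40 37/12
After step 3:
  2117/540 761/180 2761/720
  3083/720 4609/1200 2017/480
  149/40 1617/400 1753/480
  1307/360 533/160 2579/720

Answer: 2117/540 761/180 2761/720
3083/720 4609/1200 2017/480
149/40 1617/400 1753/480
1307/360 533/160 2579/720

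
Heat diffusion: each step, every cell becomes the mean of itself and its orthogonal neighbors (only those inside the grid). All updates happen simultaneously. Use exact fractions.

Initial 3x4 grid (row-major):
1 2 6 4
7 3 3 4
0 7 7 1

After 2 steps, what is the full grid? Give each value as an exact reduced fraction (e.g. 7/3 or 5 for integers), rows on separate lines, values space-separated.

After step 1:
  10/3 3 15/4 14/3
  11/4 22/5 23/5 3
  14/3 17/4 9/2 4
After step 2:
  109/36 869/240 961/240 137/36
  303/80 19/5 81/20 61/15
  35/9 1069/240 347/80 23/6

Answer: 109/36 869/240 961/240 137/36
303/80 19/5 81/20 61/15
35/9 1069/240 347/80 23/6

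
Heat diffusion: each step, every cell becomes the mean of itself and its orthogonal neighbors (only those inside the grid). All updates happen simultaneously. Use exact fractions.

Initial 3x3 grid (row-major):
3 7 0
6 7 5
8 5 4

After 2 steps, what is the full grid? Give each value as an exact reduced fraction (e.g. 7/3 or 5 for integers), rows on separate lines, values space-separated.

Answer: 187/36 235/48 49/12
71/12 21/4 14/3
55/9 23/4 44/9

Derivation:
After step 1:
  16/3 17/4 4
  6 6 4
  19/3 6 14/3
After step 2:
  187/36 235/48 49/12
  71/12 21/4 14/3
  55/9 23/4 44/9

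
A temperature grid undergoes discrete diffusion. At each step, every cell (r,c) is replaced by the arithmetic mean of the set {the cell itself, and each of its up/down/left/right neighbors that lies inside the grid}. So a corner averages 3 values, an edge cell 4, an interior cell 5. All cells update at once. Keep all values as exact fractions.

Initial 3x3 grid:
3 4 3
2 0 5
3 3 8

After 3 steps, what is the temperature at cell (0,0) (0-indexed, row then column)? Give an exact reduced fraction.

Step 1: cell (0,0) = 3
Step 2: cell (0,0) = 5/2
Step 3: cell (0,0) = 983/360
Full grid after step 3:
  983/360 2407/800 1273/360
  9719/3600 813/250 6647/1800
  3209/1080 2707/800 4279/1080

Answer: 983/360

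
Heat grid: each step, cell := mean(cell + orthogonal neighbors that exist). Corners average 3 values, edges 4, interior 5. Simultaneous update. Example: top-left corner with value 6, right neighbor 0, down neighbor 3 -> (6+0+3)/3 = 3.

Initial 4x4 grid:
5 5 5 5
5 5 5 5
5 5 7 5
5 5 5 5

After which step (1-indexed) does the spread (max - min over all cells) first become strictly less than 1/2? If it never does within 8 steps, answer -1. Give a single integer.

Step 1: max=11/2, min=5, spread=1/2
Step 2: max=136/25, min=5, spread=11/25
  -> spread < 1/2 first at step 2
Step 3: max=6367/1200, min=5, spread=367/1200
Step 4: max=28571/5400, min=1513/300, spread=1337/5400
Step 5: max=851669/162000, min=45469/9000, spread=33227/162000
Step 6: max=25514327/4860000, min=274049/54000, spread=849917/4860000
Step 7: max=762714347/145800000, min=4118533/810000, spread=21378407/145800000
Step 8: max=22836462371/4374000000, min=1238688343/243000000, spread=540072197/4374000000

Answer: 2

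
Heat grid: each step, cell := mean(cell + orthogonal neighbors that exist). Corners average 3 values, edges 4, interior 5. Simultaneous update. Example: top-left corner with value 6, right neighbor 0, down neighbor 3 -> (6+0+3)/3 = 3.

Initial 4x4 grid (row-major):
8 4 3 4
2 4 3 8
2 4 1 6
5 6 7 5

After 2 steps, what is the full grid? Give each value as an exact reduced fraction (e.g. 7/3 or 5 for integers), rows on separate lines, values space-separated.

After step 1:
  14/3 19/4 7/2 5
  4 17/5 19/5 21/4
  13/4 17/5 21/5 5
  13/3 11/2 19/4 6
After step 2:
  161/36 979/240 341/80 55/12
  919/240 387/100 403/100 381/80
  899/240 79/20 423/100 409/80
  157/36 1079/240 409/80 21/4

Answer: 161/36 979/240 341/80 55/12
919/240 387/100 403/100 381/80
899/240 79/20 423/100 409/80
157/36 1079/240 409/80 21/4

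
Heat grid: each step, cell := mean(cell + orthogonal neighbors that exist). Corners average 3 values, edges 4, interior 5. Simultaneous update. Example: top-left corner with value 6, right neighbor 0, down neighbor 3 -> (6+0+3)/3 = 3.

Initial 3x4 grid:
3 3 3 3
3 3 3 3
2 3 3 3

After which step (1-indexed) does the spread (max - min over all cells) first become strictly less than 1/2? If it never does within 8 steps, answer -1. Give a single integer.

Answer: 1

Derivation:
Step 1: max=3, min=8/3, spread=1/3
  -> spread < 1/2 first at step 1
Step 2: max=3, min=49/18, spread=5/18
Step 3: max=3, min=607/216, spread=41/216
Step 4: max=3, min=73543/25920, spread=4217/25920
Step 5: max=21521/7200, min=4456451/1555200, spread=38417/311040
Step 6: max=429403/144000, min=268735789/93312000, spread=1903471/18662400
Step 7: max=12844241/4320000, min=16195170911/5598720000, spread=18038617/223948800
Step 8: max=1153473241/388800000, min=974501417149/335923200000, spread=883978523/13436928000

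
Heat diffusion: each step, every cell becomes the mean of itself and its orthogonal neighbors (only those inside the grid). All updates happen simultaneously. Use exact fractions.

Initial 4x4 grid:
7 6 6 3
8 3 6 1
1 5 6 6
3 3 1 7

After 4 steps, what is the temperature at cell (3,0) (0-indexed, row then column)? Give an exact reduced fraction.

Answer: 48739/12960

Derivation:
Step 1: cell (3,0) = 7/3
Step 2: cell (3,0) = 115/36
Step 3: cell (3,0) = 7361/2160
Step 4: cell (3,0) = 48739/12960
Full grid after step 4:
  37969/7200 374153/72000 1026107/216000 294833/64800
  44401/9000 57173/12000 840323/180000 15023/3375
  111763/27000 771581/180000 781093/180000 30113/6750
  48739/12960 829469/216000 906781/216000 282343/64800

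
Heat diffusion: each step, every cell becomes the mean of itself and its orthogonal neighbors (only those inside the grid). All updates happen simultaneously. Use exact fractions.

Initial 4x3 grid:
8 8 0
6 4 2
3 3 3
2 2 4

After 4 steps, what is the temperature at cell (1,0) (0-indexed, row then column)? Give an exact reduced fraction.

Step 1: cell (1,0) = 21/4
Step 2: cell (1,0) = 1241/240
Step 3: cell (1,0) = 33431/7200
Step 4: cell (1,0) = 967937/216000
Full grid after step 4:
  315971/64800 122399/27000 259121/64800
  967937/216000 362873/90000 791687/216000
  795077/216000 1245067/360000 227609/72000
  421687/129600 2627153/864000 128329/43200

Answer: 967937/216000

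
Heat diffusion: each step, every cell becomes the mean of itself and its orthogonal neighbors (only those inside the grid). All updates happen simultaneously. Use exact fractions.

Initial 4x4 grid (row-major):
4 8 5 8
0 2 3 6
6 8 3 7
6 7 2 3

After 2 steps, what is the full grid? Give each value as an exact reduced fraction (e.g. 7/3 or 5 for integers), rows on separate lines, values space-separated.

After step 1:
  4 19/4 6 19/3
  3 21/5 19/5 6
  5 26/5 23/5 19/4
  19/3 23/4 15/4 4
After step 2:
  47/12 379/80 1253/240 55/9
  81/20 419/100 123/25 1253/240
  293/60 99/20 221/50 387/80
  205/36 631/120 181/40 25/6

Answer: 47/12 379/80 1253/240 55/9
81/20 419/100 123/25 1253/240
293/60 99/20 221/50 387/80
205/36 631/120 181/40 25/6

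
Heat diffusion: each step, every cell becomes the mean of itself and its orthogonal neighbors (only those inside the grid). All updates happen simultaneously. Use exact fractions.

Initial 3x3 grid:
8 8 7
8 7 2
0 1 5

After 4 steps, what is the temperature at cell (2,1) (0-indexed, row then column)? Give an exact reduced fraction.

Answer: 3806023/864000

Derivation:
Step 1: cell (2,1) = 13/4
Step 2: cell (2,1) = 847/240
Step 3: cell (2,1) = 59909/14400
Step 4: cell (2,1) = 3806023/864000
Full grid after step 4:
  261773/43200 2552699/432000 738569/129600
  1537591/288000 1877551/360000 4302023/864000
  25181/5400 3806023/864000 283597/64800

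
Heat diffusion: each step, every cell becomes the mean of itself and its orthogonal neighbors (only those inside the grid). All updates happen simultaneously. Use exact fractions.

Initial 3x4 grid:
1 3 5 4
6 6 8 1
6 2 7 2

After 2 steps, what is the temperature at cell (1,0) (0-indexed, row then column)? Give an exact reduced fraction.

Answer: 71/16

Derivation:
Step 1: cell (1,0) = 19/4
Step 2: cell (1,0) = 71/16
Full grid after step 2:
  71/18 205/48 1049/240 145/36
  71/16 483/100 239/50 949/240
  44/9 59/12 281/60 71/18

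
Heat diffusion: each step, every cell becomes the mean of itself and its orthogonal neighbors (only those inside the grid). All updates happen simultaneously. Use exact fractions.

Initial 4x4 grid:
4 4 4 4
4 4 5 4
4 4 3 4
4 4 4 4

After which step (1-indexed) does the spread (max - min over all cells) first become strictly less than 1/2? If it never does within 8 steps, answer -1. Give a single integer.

Step 1: max=17/4, min=15/4, spread=1/2
Step 2: max=25/6, min=23/6, spread=1/3
  -> spread < 1/2 first at step 2
Step 3: max=9889/2400, min=9311/2400, spread=289/1200
Step 4: max=88369/21600, min=84431/21600, spread=1969/10800
Step 5: max=8788849/2160000, min=8491151/2160000, spread=148849/1080000
Step 6: max=78819229/19440000, min=76700771/19440000, spread=1059229/9720000
Step 7: max=7861502809/1944000000, min=7690497191/1944000000, spread=85502809/972000000
Step 8: max=70596128389/17496000000, min=69371871611/17496000000, spread=612128389/8748000000

Answer: 2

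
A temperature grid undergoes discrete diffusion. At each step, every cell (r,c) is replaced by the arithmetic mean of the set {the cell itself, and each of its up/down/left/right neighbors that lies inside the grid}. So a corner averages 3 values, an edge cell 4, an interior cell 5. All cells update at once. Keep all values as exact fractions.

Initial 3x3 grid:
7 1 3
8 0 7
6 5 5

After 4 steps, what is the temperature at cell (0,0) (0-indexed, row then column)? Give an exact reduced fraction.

Step 1: cell (0,0) = 16/3
Step 2: cell (0,0) = 40/9
Step 3: cell (0,0) = 617/135
Step 4: cell (0,0) = 143101/32400
Full grid after step 4:
  143101/32400 1220231/288000 256927/64800
  4103443/864000 175399/40000 3689693/864000
  629779/129600 341839/72000 576029/129600

Answer: 143101/32400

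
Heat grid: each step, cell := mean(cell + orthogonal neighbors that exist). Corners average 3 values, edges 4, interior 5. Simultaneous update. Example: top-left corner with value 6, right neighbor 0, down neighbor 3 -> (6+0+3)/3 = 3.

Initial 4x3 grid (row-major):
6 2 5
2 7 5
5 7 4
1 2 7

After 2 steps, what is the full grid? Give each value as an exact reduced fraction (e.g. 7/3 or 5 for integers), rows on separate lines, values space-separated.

Answer: 40/9 127/30 19/4
1001/240 497/100 49/10
197/48 467/100 61/12
32/9 65/16 43/9

Derivation:
After step 1:
  10/3 5 4
  5 23/5 21/4
  15/4 5 23/4
  8/3 17/4 13/3
After step 2:
  40/9 127/30 19/4
  1001/240 497/100 49/10
  197/48 467/100 61/12
  32/9 65/16 43/9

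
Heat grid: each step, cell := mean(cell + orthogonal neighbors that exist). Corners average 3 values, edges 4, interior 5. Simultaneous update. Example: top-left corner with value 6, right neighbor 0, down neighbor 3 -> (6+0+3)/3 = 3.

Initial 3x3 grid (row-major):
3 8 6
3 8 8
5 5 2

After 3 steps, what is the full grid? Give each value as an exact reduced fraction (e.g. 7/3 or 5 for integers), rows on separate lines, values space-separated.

After step 1:
  14/3 25/4 22/3
  19/4 32/5 6
  13/3 5 5
After step 2:
  47/9 493/80 235/36
  403/80 142/25 371/60
  169/36 311/60 16/3
After step 3:
  739/135 9437/1600 13589/2160
  24761/4800 4237/750 2669/450
  10739/2160 9401/1800 167/30

Answer: 739/135 9437/1600 13589/2160
24761/4800 4237/750 2669/450
10739/2160 9401/1800 167/30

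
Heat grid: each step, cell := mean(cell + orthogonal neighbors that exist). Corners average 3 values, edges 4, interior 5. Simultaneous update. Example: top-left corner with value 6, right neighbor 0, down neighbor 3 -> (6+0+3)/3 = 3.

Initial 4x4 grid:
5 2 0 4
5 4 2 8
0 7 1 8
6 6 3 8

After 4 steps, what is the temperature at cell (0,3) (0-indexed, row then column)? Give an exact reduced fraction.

Step 1: cell (0,3) = 4
Step 2: cell (0,3) = 23/6
Step 3: cell (0,3) = 275/72
Step 4: cell (0,3) = 42127/10800
Full grid after step 4:
  75127/21600 250537/72000 257057/72000 42127/10800
  68263/18000 222097/60000 4811/1200 308737/72000
  73321/18000 10647/2500 808199/180000 1059083/216000
  23749/5400 3359/750 132391/27000 332993/64800

Answer: 42127/10800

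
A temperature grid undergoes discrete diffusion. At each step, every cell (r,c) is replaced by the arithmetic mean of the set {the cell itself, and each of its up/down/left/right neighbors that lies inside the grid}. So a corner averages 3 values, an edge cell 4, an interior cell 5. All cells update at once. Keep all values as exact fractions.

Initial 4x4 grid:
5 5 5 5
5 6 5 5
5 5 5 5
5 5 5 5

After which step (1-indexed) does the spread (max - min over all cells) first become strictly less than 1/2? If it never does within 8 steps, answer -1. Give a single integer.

Answer: 1

Derivation:
Step 1: max=21/4, min=5, spread=1/4
  -> spread < 1/2 first at step 1
Step 2: max=261/50, min=5, spread=11/50
Step 3: max=12367/2400, min=5, spread=367/2400
Step 4: max=55571/10800, min=3013/600, spread=1337/10800
Step 5: max=1661669/324000, min=90469/18000, spread=33227/324000
Step 6: max=49814327/9720000, min=544049/108000, spread=849917/9720000
Step 7: max=1491714347/291600000, min=8168533/1620000, spread=21378407/291600000
Step 8: max=44706462371/8748000000, min=2453688343/486000000, spread=540072197/8748000000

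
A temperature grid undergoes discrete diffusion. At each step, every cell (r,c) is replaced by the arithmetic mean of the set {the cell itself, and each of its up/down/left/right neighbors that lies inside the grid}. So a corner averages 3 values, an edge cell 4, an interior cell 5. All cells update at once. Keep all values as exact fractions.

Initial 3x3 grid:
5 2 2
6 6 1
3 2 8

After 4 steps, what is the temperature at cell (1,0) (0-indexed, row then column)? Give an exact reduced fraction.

Answer: 72457/18000

Derivation:
Step 1: cell (1,0) = 5
Step 2: cell (1,0) = 41/10
Step 3: cell (1,0) = 5149/1200
Step 4: cell (1,0) = 72457/18000
Full grid after step 4:
  517633/129600 1057687/288000 116177/32400
  72457/18000 1421407/360000 3133811/864000
  545933/129600 3428561/864000 31613/8100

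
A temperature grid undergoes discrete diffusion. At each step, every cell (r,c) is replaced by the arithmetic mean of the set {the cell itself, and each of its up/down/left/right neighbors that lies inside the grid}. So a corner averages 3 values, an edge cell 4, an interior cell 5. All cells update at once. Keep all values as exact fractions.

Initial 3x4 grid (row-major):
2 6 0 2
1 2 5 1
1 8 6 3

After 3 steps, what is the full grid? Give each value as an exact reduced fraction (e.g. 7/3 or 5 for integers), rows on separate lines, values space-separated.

After step 1:
  3 5/2 13/4 1
  3/2 22/5 14/5 11/4
  10/3 17/4 11/2 10/3
After step 2:
  7/3 263/80 191/80 7/3
  367/120 309/100 187/50 593/240
  109/36 1049/240 953/240 139/36
After step 3:
  2083/720 6659/2400 7049/2400 863/360
  20717/7200 1316/375 18791/6000 44659/14400
  7529/2160 26027/7200 28697/7200 3709/1080

Answer: 2083/720 6659/2400 7049/2400 863/360
20717/7200 1316/375 18791/6000 44659/14400
7529/2160 26027/7200 28697/7200 3709/1080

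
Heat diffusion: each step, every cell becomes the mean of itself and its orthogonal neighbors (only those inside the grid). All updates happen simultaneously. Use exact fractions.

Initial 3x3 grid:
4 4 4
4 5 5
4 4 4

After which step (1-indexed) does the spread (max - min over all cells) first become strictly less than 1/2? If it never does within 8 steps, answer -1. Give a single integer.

Answer: 2

Derivation:
Step 1: max=9/2, min=4, spread=1/2
Step 2: max=527/120, min=333/80, spread=11/48
  -> spread < 1/2 first at step 2
Step 3: max=31399/7200, min=503/120, spread=1219/7200
Step 4: max=1868603/432000, min=404759/96000, spread=755/6912
Step 5: max=111785491/25920000, min=73200119/17280000, spread=6353/82944
Step 6: max=6685858127/1555200000, min=4401477293/1036800000, spread=53531/995328
Step 7: max=400488444319/93312000000, min=9801614173/2304000000, spread=450953/11943936
Step 8: max=23995229793443/5598720000000, min=15897886450837/3732480000000, spread=3799043/143327232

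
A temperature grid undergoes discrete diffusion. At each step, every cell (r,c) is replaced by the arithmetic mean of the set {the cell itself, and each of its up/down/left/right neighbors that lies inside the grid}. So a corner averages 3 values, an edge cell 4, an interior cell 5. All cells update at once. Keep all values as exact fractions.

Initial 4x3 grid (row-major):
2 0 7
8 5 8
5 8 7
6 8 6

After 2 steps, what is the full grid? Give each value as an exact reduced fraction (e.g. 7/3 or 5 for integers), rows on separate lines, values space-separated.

After step 1:
  10/3 7/2 5
  5 29/5 27/4
  27/4 33/5 29/4
  19/3 7 7
After step 2:
  71/18 529/120 61/12
  1253/240 553/100 31/5
  1481/240 167/25 69/10
  241/36 101/15 85/12

Answer: 71/18 529/120 61/12
1253/240 553/100 31/5
1481/240 167/25 69/10
241/36 101/15 85/12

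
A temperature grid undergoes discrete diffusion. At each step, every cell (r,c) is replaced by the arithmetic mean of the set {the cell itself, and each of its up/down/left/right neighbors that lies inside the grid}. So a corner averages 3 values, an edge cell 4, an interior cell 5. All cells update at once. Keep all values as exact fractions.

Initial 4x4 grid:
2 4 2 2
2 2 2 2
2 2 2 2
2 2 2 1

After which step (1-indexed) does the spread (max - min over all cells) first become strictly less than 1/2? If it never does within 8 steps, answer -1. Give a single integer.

Answer: 4

Derivation:
Step 1: max=8/3, min=5/3, spread=1
Step 2: max=151/60, min=31/18, spread=143/180
Step 3: max=1291/540, min=391/216, spread=209/360
Step 4: max=124843/54000, min=11917/6480, spread=19151/40500
  -> spread < 1/2 first at step 4
Step 5: max=1110643/486000, min=1833299/972000, spread=129329/324000
Step 6: max=32738377/14580000, min=55735877/29160000, spread=3246959/9720000
Step 7: max=242903599/109350000, min=67895129/34992000, spread=81950189/291600000
Step 8: max=28824973891/13122000000, min=2058163529/1049760000, spread=2065286519/8748000000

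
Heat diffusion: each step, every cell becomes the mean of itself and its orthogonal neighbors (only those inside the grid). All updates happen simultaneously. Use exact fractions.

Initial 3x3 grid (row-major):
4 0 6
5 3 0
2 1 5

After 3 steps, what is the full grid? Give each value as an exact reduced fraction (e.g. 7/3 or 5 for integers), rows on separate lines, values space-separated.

After step 1:
  3 13/4 2
  7/2 9/5 7/2
  8/3 11/4 2
After step 2:
  13/4 201/80 35/12
  329/120 74/25 93/40
  107/36 553/240 11/4
After step 3:
  2041/720 13967/4800 1861/720
  21463/7200 3853/1500 6571/2400
  5773/2160 39551/14400 1771/720

Answer: 2041/720 13967/4800 1861/720
21463/7200 3853/1500 6571/2400
5773/2160 39551/14400 1771/720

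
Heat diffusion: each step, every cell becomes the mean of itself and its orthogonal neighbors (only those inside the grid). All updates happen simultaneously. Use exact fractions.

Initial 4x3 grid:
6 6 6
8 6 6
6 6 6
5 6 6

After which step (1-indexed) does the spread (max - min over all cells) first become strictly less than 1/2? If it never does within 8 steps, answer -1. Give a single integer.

Answer: 3

Derivation:
Step 1: max=20/3, min=17/3, spread=1
Step 2: max=1549/240, min=281/48, spread=3/5
Step 3: max=13759/2160, min=853/144, spread=241/540
  -> spread < 1/2 first at step 3
Step 4: max=407389/64800, min=85837/14400, spread=8449/25920
Step 5: max=12160423/1944000, min=15499369/2592000, spread=428717/1555200
Step 6: max=362740201/58320000, min=934059211/155520000, spread=3989759/18662400
Step 7: max=10845560317/1749600000, min=2081552587/345600000, spread=196928221/1119744000
Step 8: max=162188458457/26244000000, min=3381422015291/559872000000, spread=1886362363/13436928000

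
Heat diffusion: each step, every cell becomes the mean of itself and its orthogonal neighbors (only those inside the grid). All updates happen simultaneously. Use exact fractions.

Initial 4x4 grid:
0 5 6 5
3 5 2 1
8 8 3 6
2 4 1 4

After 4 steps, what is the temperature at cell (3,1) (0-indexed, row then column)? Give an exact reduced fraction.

Step 1: cell (3,1) = 15/4
Step 2: cell (3,1) = 1021/240
Step 3: cell (3,1) = 30697/7200
Step 4: cell (3,1) = 918643/216000
Full grid after step 4:
  260161/64800 432239/108000 141701/36000 2797/720
  910093/216000 746383/180000 119539/30000 8591/2250
  957613/216000 192433/45000 710839/180000 50527/13500
  36119/8100 918643/216000 840547/216000 47429/12960

Answer: 918643/216000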